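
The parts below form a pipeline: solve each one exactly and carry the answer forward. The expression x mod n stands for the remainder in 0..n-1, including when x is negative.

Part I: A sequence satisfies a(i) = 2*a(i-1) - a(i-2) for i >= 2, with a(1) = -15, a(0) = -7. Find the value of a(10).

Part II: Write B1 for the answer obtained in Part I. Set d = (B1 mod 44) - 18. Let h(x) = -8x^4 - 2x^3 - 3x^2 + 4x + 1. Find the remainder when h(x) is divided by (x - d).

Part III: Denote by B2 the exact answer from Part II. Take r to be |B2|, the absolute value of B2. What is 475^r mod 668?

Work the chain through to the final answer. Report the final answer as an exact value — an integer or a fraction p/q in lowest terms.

549

Part I: a(2) = 2*(-15) - 1*(-7) = -23; iterating: a(2)=-23, a(3)=-31, a(4)=-39, a(5)=-47, a(6)=-55, a(7)=-63, a(8)=-71, a(9)=-79, a(10)=-87; answer -87
Part II: B1 = -87; d = -17; remainder = value at the root: -8*(-17)^4 - 2*(-17)^3 - 3*(-17)^2 + 4*(-17)^1 + 1 = (-668168) + (9826) + (-867) + (-68) + (1) = -659276; answer -659276
Part III: B2 = -659276; r = 659276; squarings mod 668: 475^1=475, 475^2=509, 475^4=565, 475^8=589, 475^16=229, 475^32=337, 475^64=9, 475^128=81, 475^256=549, 475^512=133, 475^1024=321, 475^2048=169, 475^4096=505, 475^8192=517, 475^16384=89, 475^32768=573, 475^65536=341, 475^131072=49, 475^262144=397, 475^524288=629; 475^659276 = 475^4 * 475^8 * 475^64 * 475^256 * 475^512 * 475^1024 * 475^2048 * 475^131072 * 475^524288 = 549 (mod 668); answer 549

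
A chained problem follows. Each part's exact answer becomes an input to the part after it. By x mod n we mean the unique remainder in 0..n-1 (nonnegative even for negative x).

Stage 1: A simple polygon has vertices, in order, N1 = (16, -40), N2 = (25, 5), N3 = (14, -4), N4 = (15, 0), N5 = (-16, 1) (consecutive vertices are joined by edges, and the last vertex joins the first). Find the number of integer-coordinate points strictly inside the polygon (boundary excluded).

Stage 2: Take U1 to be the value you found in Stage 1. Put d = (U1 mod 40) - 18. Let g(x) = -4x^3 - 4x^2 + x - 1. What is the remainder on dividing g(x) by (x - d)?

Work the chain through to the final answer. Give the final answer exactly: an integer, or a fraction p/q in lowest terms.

-38788

Stage 1: cross terms: (16*5 - 25*-40)=1080, (25*-4 - 14*5)=-170, (14*0 - 15*-4)=60, (15*1 - -16*0)=15, (-16*-40 - 16*1)=624; twice the area = |1609| = 1609; area = 1609/2; boundary points = 9 + 1 + 1 + 1 + 1 = 13; strictly interior points = area - boundary/2 + 1 = 799; answer 799
Stage 2: U1 = 799; d = 21; remainder = value at the root: -4*(21)^3 - 4*(21)^2 + 1*(21)^1 - 1 = (-37044) + (-1764) + (21) + (-1) = -38788; answer -38788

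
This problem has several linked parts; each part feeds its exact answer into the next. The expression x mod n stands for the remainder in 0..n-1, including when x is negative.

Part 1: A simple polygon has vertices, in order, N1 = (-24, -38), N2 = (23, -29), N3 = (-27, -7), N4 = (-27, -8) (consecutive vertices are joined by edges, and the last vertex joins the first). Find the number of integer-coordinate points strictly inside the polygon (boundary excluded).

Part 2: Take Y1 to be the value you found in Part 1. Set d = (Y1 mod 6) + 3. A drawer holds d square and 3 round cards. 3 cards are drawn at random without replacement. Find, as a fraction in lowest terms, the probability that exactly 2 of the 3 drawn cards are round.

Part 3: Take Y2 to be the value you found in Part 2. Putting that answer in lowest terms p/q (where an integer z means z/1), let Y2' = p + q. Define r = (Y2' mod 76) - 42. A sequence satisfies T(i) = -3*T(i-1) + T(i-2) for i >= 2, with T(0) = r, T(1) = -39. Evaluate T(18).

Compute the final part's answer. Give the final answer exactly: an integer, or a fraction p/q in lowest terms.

19063578395

Part 1: cross terms: (-24*-29 - 23*-38)=1570, (23*-7 - -27*-29)=-944, (-27*-8 - -27*-7)=27, (-27*-38 - -24*-8)=834; twice the area = |1487| = 1487; area = 1487/2; boundary points = 1 + 2 + 1 + 3 = 7; strictly interior points = area - boundary/2 + 1 = 741; answer 741
Part 2: Y1 = 741; d = 6; total draws C(9,3) = 84; favorable C(3,2)*C(6,1) = 18; P = 3/14; answer 3/14
Part 3: Y2 = 3/14; threaded value p + q = 17; r = -25; T(2) = -3*(-39) + 1*(-25) = 92; iterating: T(2)=92, T(3)=-315, T(4)=1037, T(5)=-3426, T(6)=11315, T(7)=-37371, T(8)=123428, T(9)=-407655, T(10)=1346393, T(11)=-4446834, T(12)=14686895, T(13)=-48507519, T(14)=160209452, T(15)=-529135875, T(16)=1747617077, T(17)=-5771987106, T(18)=19063578395; answer 19063578395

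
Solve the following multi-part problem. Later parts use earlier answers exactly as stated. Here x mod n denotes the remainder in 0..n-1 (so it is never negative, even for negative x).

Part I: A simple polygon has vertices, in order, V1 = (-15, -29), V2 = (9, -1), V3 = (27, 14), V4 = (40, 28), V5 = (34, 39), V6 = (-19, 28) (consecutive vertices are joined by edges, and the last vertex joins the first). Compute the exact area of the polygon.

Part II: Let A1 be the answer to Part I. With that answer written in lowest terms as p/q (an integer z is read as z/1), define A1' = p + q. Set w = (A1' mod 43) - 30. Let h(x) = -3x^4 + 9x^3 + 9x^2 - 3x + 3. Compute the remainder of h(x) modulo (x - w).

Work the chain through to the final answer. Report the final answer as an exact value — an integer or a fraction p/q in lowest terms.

Part I: cross terms: (-15*-1 - 9*-29)=276, (9*14 - 27*-1)=153, (27*28 - 40*14)=196, (40*39 - 34*28)=608, (34*28 - -19*39)=1693, (-19*-29 - -15*28)=971; twice the area = |3897| = 3897; area = 3897/2; answer 3897/2
Part II: A1 = 3897/2; threaded value p + q = 3899; w = -1; remainder = value at the root: -3*(-1)^4 + 9*(-1)^3 + 9*(-1)^2 - 3*(-1)^1 + 3 = (-3) + (-9) + (9) + (3) + (3) = 3; answer 3

3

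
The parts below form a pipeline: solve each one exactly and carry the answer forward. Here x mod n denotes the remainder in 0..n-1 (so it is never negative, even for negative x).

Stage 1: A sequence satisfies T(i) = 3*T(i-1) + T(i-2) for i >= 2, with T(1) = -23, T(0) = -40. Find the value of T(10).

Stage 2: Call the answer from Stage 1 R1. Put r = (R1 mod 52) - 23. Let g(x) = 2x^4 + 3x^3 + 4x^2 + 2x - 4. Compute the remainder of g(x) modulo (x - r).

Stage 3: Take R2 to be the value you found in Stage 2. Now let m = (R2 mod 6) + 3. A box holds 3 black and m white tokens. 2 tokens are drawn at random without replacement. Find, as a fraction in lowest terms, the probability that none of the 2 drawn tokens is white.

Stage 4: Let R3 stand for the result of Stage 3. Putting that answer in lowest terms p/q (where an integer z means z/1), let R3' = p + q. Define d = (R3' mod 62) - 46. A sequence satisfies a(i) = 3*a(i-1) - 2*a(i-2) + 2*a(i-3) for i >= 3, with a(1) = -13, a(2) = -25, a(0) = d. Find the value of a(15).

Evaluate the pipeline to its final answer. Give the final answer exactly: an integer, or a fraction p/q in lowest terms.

Stage 1: T(2) = 3*(-23) + 1*(-40) = -109; iterating: T(2)=-109, T(3)=-350, T(4)=-1159, T(5)=-3827, T(6)=-12640, T(7)=-41747, T(8)=-137881, T(9)=-455390, T(10)=-1504051; answer -1504051
Stage 2: R1 = -1504051; r = 26; remainder = value at the root: 2*(26)^4 + 3*(26)^3 + 4*(26)^2 + 2*(26)^1 - 4 = (913952) + (52728) + (2704) + (52) + (-4) = 969432; answer 969432
Stage 3: R2 = 969432; m = 3; total draws C(6,2) = 15; favorable C(3,2) = 3; P = 1/5; answer 1/5
Stage 4: R3 = 1/5; threaded value p + q = 6; d = -40; a(3) = 3*(-25) - 2*(-13) + 2*(-40) = -129; iterating: a(3)=-129, a(4)=-363, a(5)=-881, a(6)=-2175, a(7)=-5489, a(8)=-13879, a(9)=-35009, a(10)=-88247, a(11)=-222481, a(12)=-560967, a(13)=-1414433, a(14)=-3566327, a(15)=-8992049; answer -8992049

-8992049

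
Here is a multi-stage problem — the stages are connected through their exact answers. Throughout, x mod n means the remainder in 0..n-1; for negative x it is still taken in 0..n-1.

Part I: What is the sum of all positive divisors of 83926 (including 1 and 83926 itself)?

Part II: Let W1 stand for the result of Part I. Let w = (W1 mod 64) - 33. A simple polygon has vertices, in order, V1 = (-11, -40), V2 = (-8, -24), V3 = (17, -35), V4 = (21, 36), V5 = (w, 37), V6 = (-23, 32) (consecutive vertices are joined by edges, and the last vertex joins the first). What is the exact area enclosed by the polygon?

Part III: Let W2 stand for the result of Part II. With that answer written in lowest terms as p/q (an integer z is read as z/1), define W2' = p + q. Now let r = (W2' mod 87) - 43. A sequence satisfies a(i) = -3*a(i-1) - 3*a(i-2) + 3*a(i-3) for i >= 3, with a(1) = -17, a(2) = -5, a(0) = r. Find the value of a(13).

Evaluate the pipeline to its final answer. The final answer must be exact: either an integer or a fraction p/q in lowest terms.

Part I: 83926 = 2 * 29 * 1447; sigma = (1 + 2) * (1 + 29) * (1 + 1447) = 3 * 30 * 1448 = 130320; answer 130320
Part II: W1 = 130320; w = -17; cross terms: (-11*-24 - -8*-40)=-56, (-8*-35 - 17*-24)=688, (17*36 - 21*-35)=1347, (21*37 - -17*36)=1389, (-17*32 - -23*37)=307, (-23*-40 - -11*32)=1272; twice the area = |4947| = 4947; area = 4947/2; answer 4947/2
Part III: W2 = 4947/2; threaded value p + q = 4949; r = 34; a(3) = -3*(-5) - 3*(-17) + 3*(34) = 168; iterating: a(3)=168, a(4)=-540, a(5)=1101, a(6)=-1179, a(7)=-1386, a(8)=10998, a(9)=-32373, a(10)=59967, a(11)=-49788, a(12)=-127656, a(13)=712233; answer 712233

712233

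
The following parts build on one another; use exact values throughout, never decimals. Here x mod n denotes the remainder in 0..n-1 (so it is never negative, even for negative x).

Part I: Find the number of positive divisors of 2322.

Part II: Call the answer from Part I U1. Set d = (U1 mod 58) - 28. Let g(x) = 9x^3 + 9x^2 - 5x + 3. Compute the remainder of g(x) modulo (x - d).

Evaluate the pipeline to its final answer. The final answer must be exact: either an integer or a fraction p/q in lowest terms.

Part I: 2322 = 2 * 3^3 * 43; number of divisors = (1+1) * (3+1) * (1+1) = 16; answer 16
Part II: U1 = 16; d = -12; remainder = value at the root: 9*(-12)^3 + 9*(-12)^2 - 5*(-12)^1 + 3 = (-15552) + (1296) + (60) + (3) = -14193; answer -14193

-14193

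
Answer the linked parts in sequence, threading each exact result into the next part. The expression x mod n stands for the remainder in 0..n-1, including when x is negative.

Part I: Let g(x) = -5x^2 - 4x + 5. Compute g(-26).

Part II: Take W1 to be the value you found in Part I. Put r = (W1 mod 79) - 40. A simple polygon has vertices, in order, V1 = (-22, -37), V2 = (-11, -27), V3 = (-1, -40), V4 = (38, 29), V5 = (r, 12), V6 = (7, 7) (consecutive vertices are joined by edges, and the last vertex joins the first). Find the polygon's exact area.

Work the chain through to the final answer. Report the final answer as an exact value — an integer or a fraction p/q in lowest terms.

1102

Part I: -5*(-26)^2 - 4*(-26)^1 + 5 = (-3380) + (104) + (5) = -3271; answer -3271
Part II: W1 = -3271; r = 7; cross terms: (-22*-27 - -11*-37)=187, (-11*-40 - -1*-27)=413, (-1*29 - 38*-40)=1491, (38*12 - 7*29)=253, (7*7 - 7*12)=-35, (7*-37 - -22*7)=-105; twice the area = |2204| = 2204; area = 1102; answer 1102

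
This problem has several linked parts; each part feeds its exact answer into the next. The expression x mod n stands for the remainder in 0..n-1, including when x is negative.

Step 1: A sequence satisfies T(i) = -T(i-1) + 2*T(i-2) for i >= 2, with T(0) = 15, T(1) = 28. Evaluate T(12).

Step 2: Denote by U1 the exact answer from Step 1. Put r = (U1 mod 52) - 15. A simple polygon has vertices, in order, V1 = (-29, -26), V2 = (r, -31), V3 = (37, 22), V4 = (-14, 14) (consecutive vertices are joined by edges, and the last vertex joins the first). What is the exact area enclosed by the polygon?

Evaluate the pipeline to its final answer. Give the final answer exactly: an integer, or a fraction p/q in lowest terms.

1509

Step 1: T(2) = -1*(28) + 2*(15) = 2; iterating: T(2)=2, T(3)=54, T(4)=-50, T(5)=158, T(6)=-258, T(7)=574, T(8)=-1090, T(9)=2238, T(10)=-4418, T(11)=8894, T(12)=-17730; answer -17730
Step 2: U1 = -17730; r = -13; cross terms: (-29*-31 - -13*-26)=561, (-13*22 - 37*-31)=861, (37*14 - -14*22)=826, (-14*-26 - -29*14)=770; twice the area = |3018| = 3018; area = 1509; answer 1509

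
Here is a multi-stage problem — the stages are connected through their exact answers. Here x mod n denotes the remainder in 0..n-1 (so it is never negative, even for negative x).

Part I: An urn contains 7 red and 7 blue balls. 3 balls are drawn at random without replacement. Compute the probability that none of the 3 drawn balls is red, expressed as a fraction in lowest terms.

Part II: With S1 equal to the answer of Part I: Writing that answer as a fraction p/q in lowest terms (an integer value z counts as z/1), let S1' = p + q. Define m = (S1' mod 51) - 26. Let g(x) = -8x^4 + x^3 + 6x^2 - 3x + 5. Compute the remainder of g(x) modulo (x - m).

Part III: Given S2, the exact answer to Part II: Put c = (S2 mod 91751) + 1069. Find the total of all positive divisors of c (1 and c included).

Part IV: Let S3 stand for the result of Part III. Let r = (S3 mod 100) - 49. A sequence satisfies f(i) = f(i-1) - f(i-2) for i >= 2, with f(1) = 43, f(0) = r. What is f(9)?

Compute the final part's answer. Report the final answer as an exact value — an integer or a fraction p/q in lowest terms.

-31

Part I: total draws C(14,3) = 364; favorable C(7,3) = 35; P = 5/52; answer 5/52
Part II: S1 = 5/52; threaded value p + q = 57; m = -20; remainder = value at the root: -8*(-20)^4 + 1*(-20)^3 + 6*(-20)^2 - 3*(-20)^1 + 5 = (-1280000) + (-8000) + (2400) + (60) + (5) = -1285535; answer -1285535
Part III: S2 = -1285535; c = 91799; 91799 = 41 * 2239; sigma = (1 + 41) * (1 + 2239) = 42 * 2240 = 94080; answer 94080
Part IV: S3 = 94080; r = 31; f(2) = 1*(43) - 1*(31) = 12; iterating: f(2)=12, f(3)=-31, f(4)=-43, f(5)=-12, f(6)=31, f(7)=43, f(8)=12, f(9)=-31; answer -31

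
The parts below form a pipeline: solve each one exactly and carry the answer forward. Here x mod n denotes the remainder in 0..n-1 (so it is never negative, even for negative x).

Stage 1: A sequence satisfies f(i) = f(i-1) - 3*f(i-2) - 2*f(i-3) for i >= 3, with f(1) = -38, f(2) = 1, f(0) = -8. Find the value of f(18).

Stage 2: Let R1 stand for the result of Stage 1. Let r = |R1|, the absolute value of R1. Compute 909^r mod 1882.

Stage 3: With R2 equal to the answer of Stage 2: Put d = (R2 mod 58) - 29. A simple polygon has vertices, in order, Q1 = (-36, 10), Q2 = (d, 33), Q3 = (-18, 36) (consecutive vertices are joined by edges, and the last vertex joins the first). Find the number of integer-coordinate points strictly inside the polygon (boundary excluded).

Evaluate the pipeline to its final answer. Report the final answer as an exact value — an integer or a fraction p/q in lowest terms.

Stage 1: f(3) = 1*(1) - 3*(-38) - 2*(-8) = 131; iterating: f(3)=131, f(4)=204, f(5)=-191, f(6)=-1065, f(7)=-900, f(8)=2677, f(9)=7507, f(10)=1276, f(11)=-26599, f(12)=-45441, f(13)=31804, f(14)=221325, f(15)=216795, f(16)=-510788, f(17)=-1603823, f(18)=-505049; answer -505049
Stage 2: R1 = -505049; r = 505049; squarings mod 1882: 909^1=909, 909^2=83, 909^4=1243, 909^8=1809, 909^16=1565, 909^32=743, 909^64=623, 909^128=437, 909^256=887, 909^512=93, 909^1024=1121, 909^2048=1347, 909^4096=161, 909^8192=1455, 909^16384=1657, 909^32768=1693, 909^65536=1845, 909^131072=1369, 909^262144=1571; 909^505049 = 909^1 * 909^8 * 909^16 * 909^64 * 909^128 * 909^1024 * 909^4096 * 909^8192 * 909^32768 * 909^65536 * 909^131072 * 909^262144 = 897 (mod 1882); answer 897
Stage 3: R2 = 897; d = -2; cross terms: (-36*33 - -2*10)=-1168, (-2*36 - -18*33)=522, (-18*10 - -36*36)=1116; twice the area = |470| = 470; area = 235; boundary points = 1 + 1 + 2 = 4; strictly interior points = area - boundary/2 + 1 = 234; answer 234

234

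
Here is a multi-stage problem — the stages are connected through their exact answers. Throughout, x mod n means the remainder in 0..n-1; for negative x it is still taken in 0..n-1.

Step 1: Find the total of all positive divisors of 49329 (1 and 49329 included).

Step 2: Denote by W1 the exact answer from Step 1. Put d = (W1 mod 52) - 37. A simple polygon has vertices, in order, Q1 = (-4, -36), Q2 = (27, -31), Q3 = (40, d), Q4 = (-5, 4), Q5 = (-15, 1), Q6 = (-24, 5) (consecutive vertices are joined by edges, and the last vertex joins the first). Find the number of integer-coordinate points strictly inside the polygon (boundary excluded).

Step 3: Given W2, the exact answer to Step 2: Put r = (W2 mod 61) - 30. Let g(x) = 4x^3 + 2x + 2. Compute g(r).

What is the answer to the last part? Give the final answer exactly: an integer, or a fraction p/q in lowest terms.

Step 1: 49329 = 3^5 * 7 * 29; sigma = (1 + 3 + 9 + 27 + 81 + 243) * (1 + 7) * (1 + 29) = 364 * 8 * 30 = 87360; answer 87360
Step 2: W1 = 87360; d = -37; cross terms: (-4*-31 - 27*-36)=1096, (27*-37 - 40*-31)=241, (40*4 - -5*-37)=-25, (-5*1 - -15*4)=55, (-15*5 - -24*1)=-51, (-24*-36 - -4*5)=884; twice the area = |2200| = 2200; area = 1100; boundary points = 1 + 1 + 1 + 1 + 1 + 1 = 6; strictly interior points = area - boundary/2 + 1 = 1098; answer 1098
Step 3: W2 = 1098; r = -30; 4*(-30)^3 + 2*(-30)^1 + 2 = (-108000) + (-60) + (2) = -108058; answer -108058

-108058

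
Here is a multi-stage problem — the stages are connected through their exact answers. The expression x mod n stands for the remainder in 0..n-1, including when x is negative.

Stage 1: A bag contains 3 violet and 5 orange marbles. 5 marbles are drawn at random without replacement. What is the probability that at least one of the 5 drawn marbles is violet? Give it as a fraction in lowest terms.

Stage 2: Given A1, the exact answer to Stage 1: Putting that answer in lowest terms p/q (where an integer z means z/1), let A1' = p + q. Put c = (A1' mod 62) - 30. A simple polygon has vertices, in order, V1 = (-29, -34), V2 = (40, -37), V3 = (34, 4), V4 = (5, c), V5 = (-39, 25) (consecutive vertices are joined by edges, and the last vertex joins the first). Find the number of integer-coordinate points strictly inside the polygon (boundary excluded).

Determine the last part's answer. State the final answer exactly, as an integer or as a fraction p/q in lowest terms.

3694

Stage 1: total draws C(8,5) = 56; complement C(5,5) = 1; favorable 56 - 1 = 55; P = 55/56; answer 55/56
Stage 2: A1 = 55/56; threaded value p + q = 111; c = 19; cross terms: (-29*-37 - 40*-34)=2433, (40*4 - 34*-37)=1418, (34*19 - 5*4)=626, (5*25 - -39*19)=866, (-39*-34 - -29*25)=2051; twice the area = |7394| = 7394; area = 3697; boundary points = 3 + 1 + 1 + 2 + 1 = 8; strictly interior points = area - boundary/2 + 1 = 3694; answer 3694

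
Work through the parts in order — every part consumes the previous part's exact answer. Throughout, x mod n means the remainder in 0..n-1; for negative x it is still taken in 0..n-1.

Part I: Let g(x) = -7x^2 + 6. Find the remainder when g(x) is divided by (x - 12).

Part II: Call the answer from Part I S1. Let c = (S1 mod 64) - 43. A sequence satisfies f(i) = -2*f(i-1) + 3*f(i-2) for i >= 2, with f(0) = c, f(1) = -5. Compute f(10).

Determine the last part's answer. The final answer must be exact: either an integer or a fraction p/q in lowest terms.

Part I: remainder = value at the root: -7*(12)^2 + 6 = (-1008) + (6) = -1002; answer -1002
Part II: S1 = -1002; c = -21; f(2) = -2*(-5) + 3*(-21) = -53; iterating: f(2)=-53, f(3)=91, f(4)=-341, f(5)=955, f(6)=-2933, f(7)=8731, f(8)=-26261, f(9)=78715, f(10)=-236213; answer -236213

-236213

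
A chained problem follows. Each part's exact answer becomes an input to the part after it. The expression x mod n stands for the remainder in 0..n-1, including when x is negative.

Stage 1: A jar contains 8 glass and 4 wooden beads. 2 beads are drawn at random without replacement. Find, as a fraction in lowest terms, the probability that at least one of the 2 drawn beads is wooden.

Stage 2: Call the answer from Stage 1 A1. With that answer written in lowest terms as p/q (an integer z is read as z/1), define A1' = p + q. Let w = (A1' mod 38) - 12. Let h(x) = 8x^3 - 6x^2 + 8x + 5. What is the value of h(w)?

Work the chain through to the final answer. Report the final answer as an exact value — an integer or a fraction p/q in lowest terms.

Stage 1: total draws C(12,2) = 66; complement C(8,2) = 28; favorable 66 - 28 = 38; P = 19/33; answer 19/33
Stage 2: A1 = 19/33; threaded value p + q = 52; w = 2; 8*(2)^3 - 6*(2)^2 + 8*(2)^1 + 5 = (64) + (-24) + (16) + (5) = 61; answer 61

61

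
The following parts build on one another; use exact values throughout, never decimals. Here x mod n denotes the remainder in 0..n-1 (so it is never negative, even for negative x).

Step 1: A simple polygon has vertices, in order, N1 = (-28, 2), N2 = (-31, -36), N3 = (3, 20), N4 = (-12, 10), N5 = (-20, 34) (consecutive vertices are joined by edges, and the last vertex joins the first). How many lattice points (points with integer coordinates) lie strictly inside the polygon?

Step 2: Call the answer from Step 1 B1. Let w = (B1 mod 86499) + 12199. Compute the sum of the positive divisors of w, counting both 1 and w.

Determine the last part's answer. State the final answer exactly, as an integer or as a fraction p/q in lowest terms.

27648

Step 1: cross terms: (-28*-36 - -31*2)=1070, (-31*20 - 3*-36)=-512, (3*10 - -12*20)=270, (-12*34 - -20*10)=-208, (-20*2 - -28*34)=912; twice the area = |1532| = 1532; area = 766; boundary points = 1 + 2 + 5 + 8 + 8 = 24; strictly interior points = area - boundary/2 + 1 = 755; answer 755
Step 2: B1 = 755; w = 12954; 12954 = 2 * 3 * 17 * 127; sigma = (1 + 2) * (1 + 3) * (1 + 17) * (1 + 127) = 3 * 4 * 18 * 128 = 27648; answer 27648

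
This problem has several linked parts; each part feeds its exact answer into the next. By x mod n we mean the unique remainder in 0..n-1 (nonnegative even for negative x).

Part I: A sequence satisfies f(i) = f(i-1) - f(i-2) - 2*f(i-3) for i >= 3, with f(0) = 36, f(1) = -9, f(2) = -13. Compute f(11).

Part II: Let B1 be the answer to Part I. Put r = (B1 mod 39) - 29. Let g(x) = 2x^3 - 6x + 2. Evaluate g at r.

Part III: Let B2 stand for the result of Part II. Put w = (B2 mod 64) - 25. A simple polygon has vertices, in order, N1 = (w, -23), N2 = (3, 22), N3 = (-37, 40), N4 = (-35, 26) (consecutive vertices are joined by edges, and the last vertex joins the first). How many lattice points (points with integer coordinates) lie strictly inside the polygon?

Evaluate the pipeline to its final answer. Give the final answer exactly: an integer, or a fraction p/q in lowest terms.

1159

Part I: f(3) = 1*(-13) - 1*(-9) - 2*(36) = -76; iterating: f(3)=-76, f(4)=-45, f(5)=57, f(6)=254, f(7)=287, f(8)=-81, f(9)=-876, f(10)=-1369, f(11)=-331; answer -331
Part II: B1 = -331; r = -9; 2*(-9)^3 - 6*(-9)^1 + 2 = (-1458) + (54) + (2) = -1402; answer -1402
Part III: B2 = -1402; w = -19; cross terms: (-19*22 - 3*-23)=-349, (3*40 - -37*22)=934, (-37*26 - -35*40)=438, (-35*-23 - -19*26)=1299; twice the area = |2322| = 2322; area = 1161; boundary points = 1 + 2 + 2 + 1 = 6; strictly interior points = area - boundary/2 + 1 = 1159; answer 1159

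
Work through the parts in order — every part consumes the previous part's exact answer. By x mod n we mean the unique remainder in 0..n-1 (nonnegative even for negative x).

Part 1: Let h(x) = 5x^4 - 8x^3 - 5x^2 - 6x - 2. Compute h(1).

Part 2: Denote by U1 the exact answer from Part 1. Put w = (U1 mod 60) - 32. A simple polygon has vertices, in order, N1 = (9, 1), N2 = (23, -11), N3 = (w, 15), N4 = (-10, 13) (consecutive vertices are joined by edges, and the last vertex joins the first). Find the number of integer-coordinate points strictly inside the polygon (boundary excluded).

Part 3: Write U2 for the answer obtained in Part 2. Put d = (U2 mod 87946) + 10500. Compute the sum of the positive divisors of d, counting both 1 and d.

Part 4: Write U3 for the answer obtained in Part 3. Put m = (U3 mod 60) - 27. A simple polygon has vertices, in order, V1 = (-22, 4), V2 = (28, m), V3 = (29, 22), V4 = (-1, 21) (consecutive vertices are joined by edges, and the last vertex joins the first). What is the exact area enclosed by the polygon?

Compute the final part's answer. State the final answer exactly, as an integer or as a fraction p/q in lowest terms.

873

Part 1: 5*(1)^4 - 8*(1)^3 - 5*(1)^2 - 6*(1)^1 - 2 = (5) + (-8) + (-5) + (-6) + (-2) = -16; answer -16
Part 2: U1 = -16; w = 12; cross terms: (9*-11 - 23*1)=-122, (23*15 - 12*-11)=477, (12*13 - -10*15)=306, (-10*1 - 9*13)=-127; twice the area = |534| = 534; area = 267; boundary points = 2 + 1 + 2 + 1 = 6; strictly interior points = area - boundary/2 + 1 = 265; answer 265
Part 3: U2 = 265; d = 10765; 10765 = 5 * 2153; sigma = (1 + 5) * (1 + 2153) = 6 * 2154 = 12924; answer 12924
Part 4: U3 = 12924; m = -3; cross terms: (-22*-3 - 28*4)=-46, (28*22 - 29*-3)=703, (29*21 - -1*22)=631, (-1*4 - -22*21)=458; twice the area = |1746| = 1746; area = 873; answer 873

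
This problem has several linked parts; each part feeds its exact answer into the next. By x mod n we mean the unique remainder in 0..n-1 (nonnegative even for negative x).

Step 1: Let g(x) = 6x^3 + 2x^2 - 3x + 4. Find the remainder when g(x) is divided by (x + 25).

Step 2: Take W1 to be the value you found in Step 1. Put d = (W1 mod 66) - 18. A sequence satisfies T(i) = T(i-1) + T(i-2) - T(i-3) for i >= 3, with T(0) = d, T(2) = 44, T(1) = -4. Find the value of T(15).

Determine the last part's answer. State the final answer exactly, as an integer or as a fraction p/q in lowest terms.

115

Step 1: remainder = value at the root: 6*(-25)^3 + 2*(-25)^2 - 3*(-25)^1 + 4 = (-93750) + (1250) + (75) + (4) = -92421; answer -92421
Step 2: W1 = -92421; d = 27; T(3) = 1*(44) + 1*(-4) - 1*(27) = 13; iterating: T(3)=13, T(4)=61, T(5)=30, T(6)=78, T(7)=47, T(8)=95, T(9)=64, T(10)=112, T(11)=81, T(12)=129, T(13)=98, T(14)=146, T(15)=115; answer 115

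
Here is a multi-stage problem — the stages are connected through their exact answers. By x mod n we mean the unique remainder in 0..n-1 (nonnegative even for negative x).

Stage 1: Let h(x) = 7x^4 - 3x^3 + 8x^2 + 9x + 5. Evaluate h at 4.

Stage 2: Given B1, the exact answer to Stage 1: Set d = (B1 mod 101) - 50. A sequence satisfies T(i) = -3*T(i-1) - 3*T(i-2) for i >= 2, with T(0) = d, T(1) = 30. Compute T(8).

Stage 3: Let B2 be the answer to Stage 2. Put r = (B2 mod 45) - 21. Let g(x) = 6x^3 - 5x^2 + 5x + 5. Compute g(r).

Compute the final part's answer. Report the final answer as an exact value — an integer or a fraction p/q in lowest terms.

1151

Stage 1: 7*(4)^4 - 3*(4)^3 + 8*(4)^2 + 9*(4)^1 + 5 = (1792) + (-192) + (128) + (36) + (5) = 1769; answer 1769
Stage 2: B1 = 1769; d = 2; T(2) = -3*(30) - 3*(2) = -96; iterating: T(2)=-96, T(3)=198, T(4)=-306, T(5)=324, T(6)=-54, T(7)=-810, T(8)=2592; answer 2592
Stage 3: B2 = 2592; r = 6; 6*(6)^3 - 5*(6)^2 + 5*(6)^1 + 5 = (1296) + (-180) + (30) + (5) = 1151; answer 1151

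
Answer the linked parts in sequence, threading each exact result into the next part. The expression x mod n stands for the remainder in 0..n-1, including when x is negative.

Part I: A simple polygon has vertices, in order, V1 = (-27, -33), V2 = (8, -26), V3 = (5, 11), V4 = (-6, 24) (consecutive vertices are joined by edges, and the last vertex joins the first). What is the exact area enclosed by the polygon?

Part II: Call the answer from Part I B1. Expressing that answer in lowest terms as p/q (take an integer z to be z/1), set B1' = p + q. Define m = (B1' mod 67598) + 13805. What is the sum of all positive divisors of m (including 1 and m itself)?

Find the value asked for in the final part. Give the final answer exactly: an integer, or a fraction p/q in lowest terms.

22374

Part I: cross terms: (-27*-26 - 8*-33)=966, (8*11 - 5*-26)=218, (5*24 - -6*11)=186, (-6*-33 - -27*24)=846; twice the area = |2216| = 2216; area = 1108; answer 1108
Part II: B1 = 1108; threaded value p + q = 1109; m = 14914; 14914 = 2 * 7457; sigma = (1 + 2) * (1 + 7457) = 3 * 7458 = 22374; answer 22374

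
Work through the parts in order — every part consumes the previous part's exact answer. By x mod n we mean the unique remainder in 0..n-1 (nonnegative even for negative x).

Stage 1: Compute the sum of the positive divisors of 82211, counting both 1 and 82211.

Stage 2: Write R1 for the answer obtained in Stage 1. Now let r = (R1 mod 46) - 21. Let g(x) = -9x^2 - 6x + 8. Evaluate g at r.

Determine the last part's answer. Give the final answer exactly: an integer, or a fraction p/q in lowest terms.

Stage 1: 82211 = 229 * 359; sigma = (1 + 229) * (1 + 359) = 230 * 360 = 82800; answer 82800
Stage 2: R1 = 82800; r = -21; -9*(-21)^2 - 6*(-21)^1 + 8 = (-3969) + (126) + (8) = -3835; answer -3835

-3835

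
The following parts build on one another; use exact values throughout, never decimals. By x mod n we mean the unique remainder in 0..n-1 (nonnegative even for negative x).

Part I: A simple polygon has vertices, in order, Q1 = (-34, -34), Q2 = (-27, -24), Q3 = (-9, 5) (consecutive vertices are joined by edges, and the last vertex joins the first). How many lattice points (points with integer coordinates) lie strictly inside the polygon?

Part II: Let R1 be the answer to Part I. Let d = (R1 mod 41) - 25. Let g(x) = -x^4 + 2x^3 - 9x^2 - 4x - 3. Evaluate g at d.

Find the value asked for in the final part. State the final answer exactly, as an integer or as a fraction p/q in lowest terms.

Part I: cross terms: (-34*-24 - -27*-34)=-102, (-27*5 - -9*-24)=-351, (-9*-34 - -34*5)=476; twice the area = |23| = 23; area = 23/2; boundary points = 1 + 1 + 1 = 3; strictly interior points = area - boundary/2 + 1 = 11; answer 11
Part II: R1 = 11; d = -14; -1*(-14)^4 + 2*(-14)^3 - 9*(-14)^2 - 4*(-14)^1 - 3 = (-38416) + (-5488) + (-1764) + (56) + (-3) = -45615; answer -45615

-45615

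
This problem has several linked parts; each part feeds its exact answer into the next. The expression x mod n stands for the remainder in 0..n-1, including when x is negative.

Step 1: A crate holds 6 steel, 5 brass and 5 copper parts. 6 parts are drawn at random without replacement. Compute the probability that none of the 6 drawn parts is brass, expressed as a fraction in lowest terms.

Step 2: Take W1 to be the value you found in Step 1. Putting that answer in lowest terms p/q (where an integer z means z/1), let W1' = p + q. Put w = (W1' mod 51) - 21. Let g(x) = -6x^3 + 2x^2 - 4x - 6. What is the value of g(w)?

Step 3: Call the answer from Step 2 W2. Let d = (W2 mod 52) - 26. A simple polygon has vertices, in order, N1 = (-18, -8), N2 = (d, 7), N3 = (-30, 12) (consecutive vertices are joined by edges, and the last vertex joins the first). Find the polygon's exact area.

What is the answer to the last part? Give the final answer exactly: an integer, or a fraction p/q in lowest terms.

110

Step 1: total draws C(16,6) = 8008; favorable C(11,6) = 462; P = 3/52; answer 3/52
Step 2: W1 = 3/52; threaded value p + q = 55; w = -17; -6*(-17)^3 + 2*(-17)^2 - 4*(-17)^1 - 6 = (29478) + (578) + (68) + (-6) = 30118; answer 30118
Step 3: W2 = 30118; d = -16; cross terms: (-18*7 - -16*-8)=-254, (-16*12 - -30*7)=18, (-30*-8 - -18*12)=456; twice the area = |220| = 220; area = 110; answer 110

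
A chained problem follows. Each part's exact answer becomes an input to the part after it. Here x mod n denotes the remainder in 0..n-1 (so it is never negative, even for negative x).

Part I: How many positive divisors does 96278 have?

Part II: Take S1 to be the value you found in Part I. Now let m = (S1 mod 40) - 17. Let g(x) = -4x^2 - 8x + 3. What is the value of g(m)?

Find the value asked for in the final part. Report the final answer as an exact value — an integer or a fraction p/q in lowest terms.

Part I: 96278 = 2 * 7 * 13 * 23^2; number of divisors = (1+1) * (1+1) * (1+1) * (2+1) = 24; answer 24
Part II: S1 = 24; m = 7; -4*(7)^2 - 8*(7)^1 + 3 = (-196) + (-56) + (3) = -249; answer -249

-249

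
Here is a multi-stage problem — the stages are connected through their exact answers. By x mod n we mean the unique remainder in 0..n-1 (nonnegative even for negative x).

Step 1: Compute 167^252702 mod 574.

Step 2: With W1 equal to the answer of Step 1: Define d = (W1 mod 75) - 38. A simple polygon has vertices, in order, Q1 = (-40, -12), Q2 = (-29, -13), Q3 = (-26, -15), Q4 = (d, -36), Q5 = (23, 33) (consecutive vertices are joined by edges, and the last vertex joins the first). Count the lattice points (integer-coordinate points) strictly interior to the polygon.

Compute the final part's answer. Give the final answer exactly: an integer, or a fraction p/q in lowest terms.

738

Step 1: squarings mod 574: 167^1=167, 167^2=337, 167^4=491, 167^8=1, 167^16=1, 167^32=1, 167^64=1, 167^128=1, 167^256=1, 167^512=1, 167^1024=1, 167^2048=1, 167^4096=1, 167^8192=1, 167^16384=1, 167^32768=1, 167^65536=1, 167^131072=1; 167^252702 = 167^2 * 167^4 * 167^8 * 167^16 * 167^256 * 167^512 * 167^2048 * 167^4096 * 167^16384 * 167^32768 * 167^65536 * 167^131072 = 155 (mod 574); answer 155
Step 2: W1 = 155; d = -33; cross terms: (-40*-13 - -29*-12)=172, (-29*-15 - -26*-13)=97, (-26*-36 - -33*-15)=441, (-33*33 - 23*-36)=-261, (23*-12 - -40*33)=1044; twice the area = |1493| = 1493; area = 1493/2; boundary points = 1 + 1 + 7 + 1 + 9 = 19; strictly interior points = area - boundary/2 + 1 = 738; answer 738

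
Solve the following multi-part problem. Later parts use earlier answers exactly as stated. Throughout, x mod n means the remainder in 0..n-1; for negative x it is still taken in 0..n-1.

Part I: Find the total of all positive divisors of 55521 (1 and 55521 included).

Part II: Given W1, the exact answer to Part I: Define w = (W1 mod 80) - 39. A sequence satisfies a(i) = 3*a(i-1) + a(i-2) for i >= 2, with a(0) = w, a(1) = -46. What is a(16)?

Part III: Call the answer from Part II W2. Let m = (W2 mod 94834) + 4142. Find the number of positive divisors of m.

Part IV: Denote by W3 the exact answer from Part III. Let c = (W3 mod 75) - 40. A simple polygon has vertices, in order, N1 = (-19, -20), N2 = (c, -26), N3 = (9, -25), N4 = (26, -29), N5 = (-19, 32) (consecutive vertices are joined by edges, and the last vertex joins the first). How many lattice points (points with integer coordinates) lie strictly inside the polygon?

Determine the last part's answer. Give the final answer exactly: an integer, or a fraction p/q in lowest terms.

1226

Part I: 55521 = 3^2 * 31 * 199; sigma = (1 + 3 + 9) * (1 + 31) * (1 + 199) = 13 * 32 * 200 = 83200; answer 83200
Part II: W1 = 83200; w = -39; a(2) = 3*(-46) + 1*(-39) = -177; iterating: a(2)=-177, a(3)=-577, a(4)=-1908, a(5)=-6301, a(6)=-20811, a(7)=-68734, a(8)=-227013, a(9)=-749773, a(10)=-2476332, a(11)=-8178769, a(12)=-27012639, a(13)=-89216686, a(14)=-294662697, a(15)=-973204777, a(16)=-3214277028; answer -3214277028
Part III: W2 = -3214277028; m = 30710; 30710 = 2 * 5 * 37 * 83; number of divisors = (1+1) * (1+1) * (1+1) * (1+1) = 16; answer 16
Part IV: W3 = 16; c = -24; cross terms: (-19*-26 - -24*-20)=14, (-24*-25 - 9*-26)=834, (9*-29 - 26*-25)=389, (26*32 - -19*-29)=281, (-19*-20 - -19*32)=988; twice the area = |2506| = 2506; area = 1253; boundary points = 1 + 1 + 1 + 1 + 52 = 56; strictly interior points = area - boundary/2 + 1 = 1226; answer 1226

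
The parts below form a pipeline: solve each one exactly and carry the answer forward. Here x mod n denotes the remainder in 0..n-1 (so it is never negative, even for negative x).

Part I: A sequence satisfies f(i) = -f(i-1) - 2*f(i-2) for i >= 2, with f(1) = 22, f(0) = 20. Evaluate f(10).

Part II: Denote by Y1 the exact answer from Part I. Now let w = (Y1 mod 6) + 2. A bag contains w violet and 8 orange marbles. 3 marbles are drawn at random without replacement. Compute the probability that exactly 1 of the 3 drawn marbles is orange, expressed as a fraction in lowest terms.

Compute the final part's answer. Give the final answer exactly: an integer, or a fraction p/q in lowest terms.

30/91

Part I: f(2) = -1*(22) - 2*(20) = -62; iterating: f(2)=-62, f(3)=18, f(4)=106, f(5)=-142, f(6)=-70, f(7)=354, f(8)=-214, f(9)=-494, f(10)=922; answer 922
Part II: Y1 = 922; w = 6; total draws C(14,3) = 364; favorable C(8,1)*C(6,2) = 120; P = 30/91; answer 30/91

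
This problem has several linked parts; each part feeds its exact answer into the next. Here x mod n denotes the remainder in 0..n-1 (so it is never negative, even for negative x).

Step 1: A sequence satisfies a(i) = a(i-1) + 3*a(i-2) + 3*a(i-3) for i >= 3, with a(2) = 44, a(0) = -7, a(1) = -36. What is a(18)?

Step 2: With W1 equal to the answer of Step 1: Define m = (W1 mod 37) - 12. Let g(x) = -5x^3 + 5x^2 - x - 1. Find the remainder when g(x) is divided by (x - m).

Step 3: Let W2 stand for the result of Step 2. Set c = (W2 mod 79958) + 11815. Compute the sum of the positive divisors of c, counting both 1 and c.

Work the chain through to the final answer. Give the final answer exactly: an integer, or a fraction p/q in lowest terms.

22056

Step 1: a(3) = 1*(44) + 3*(-36) + 3*(-7) = -85; iterating: a(3)=-85, a(4)=-61, a(5)=-184, a(6)=-622, a(7)=-1357, a(8)=-3775, a(9)=-9712, a(10)=-25108, a(11)=-65569, a(12)=-170029, a(13)=-442060, a(14)=-1148854, a(15)=-2985121, a(16)=-7757863, a(17)=-20159788, a(18)=-52388740; answer -52388740
Step 2: W1 = -52388740; m = -8; remainder = value at the root: -5*(-8)^3 + 5*(-8)^2 - 1*(-8)^1 - 1 = (2560) + (320) + (8) + (-1) = 2887; answer 2887
Step 3: W2 = 2887; c = 14702; 14702 = 2 * 7351; sigma = (1 + 2) * (1 + 7351) = 3 * 7352 = 22056; answer 22056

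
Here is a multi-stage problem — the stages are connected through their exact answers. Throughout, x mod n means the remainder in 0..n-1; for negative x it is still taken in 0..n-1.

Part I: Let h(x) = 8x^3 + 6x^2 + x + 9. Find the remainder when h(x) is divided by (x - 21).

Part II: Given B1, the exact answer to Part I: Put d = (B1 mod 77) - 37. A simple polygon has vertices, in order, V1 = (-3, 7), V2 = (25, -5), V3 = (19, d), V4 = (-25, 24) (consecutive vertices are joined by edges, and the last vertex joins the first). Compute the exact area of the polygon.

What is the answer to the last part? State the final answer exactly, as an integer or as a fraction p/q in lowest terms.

1019

Part I: remainder = value at the root: 8*(21)^3 + 6*(21)^2 + 1*(21)^1 + 9 = (74088) + (2646) + (21) + (9) = 76764; answer 76764
Part II: B1 = 76764; d = 35; cross terms: (-3*-5 - 25*7)=-160, (25*35 - 19*-5)=970, (19*24 - -25*35)=1331, (-25*7 - -3*24)=-103; twice the area = |2038| = 2038; area = 1019; answer 1019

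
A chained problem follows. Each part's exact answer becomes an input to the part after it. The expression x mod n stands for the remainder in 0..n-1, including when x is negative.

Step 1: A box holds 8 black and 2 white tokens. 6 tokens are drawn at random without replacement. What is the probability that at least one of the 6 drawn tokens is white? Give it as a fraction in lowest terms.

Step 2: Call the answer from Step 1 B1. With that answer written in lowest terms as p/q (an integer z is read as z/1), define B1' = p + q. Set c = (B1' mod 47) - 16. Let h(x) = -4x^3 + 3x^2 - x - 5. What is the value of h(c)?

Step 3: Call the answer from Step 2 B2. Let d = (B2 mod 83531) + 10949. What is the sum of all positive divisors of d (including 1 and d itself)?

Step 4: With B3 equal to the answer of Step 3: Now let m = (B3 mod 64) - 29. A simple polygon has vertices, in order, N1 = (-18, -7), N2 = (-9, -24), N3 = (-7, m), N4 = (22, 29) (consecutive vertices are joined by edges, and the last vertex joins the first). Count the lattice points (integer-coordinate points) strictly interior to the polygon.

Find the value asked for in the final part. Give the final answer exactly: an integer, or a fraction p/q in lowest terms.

382

Step 1: total draws C(10,6) = 210; complement C(8,6) = 28; favorable 210 - 28 = 182; P = 13/15; answer 13/15
Step 2: B1 = 13/15; threaded value p + q = 28; c = 12; -4*(12)^3 + 3*(12)^2 - 1*(12)^1 - 5 = (-6912) + (432) + (-12) + (-5) = -6497; answer -6497
Step 3: B2 = -6497; d = 87983; 87983 = 7 * 12569; sigma = (1 + 7) * (1 + 12569) = 8 * 12570 = 100560; answer 100560
Step 4: B3 = 100560; m = -13; cross terms: (-18*-24 - -9*-7)=369, (-9*-13 - -7*-24)=-51, (-7*29 - 22*-13)=83, (22*-7 - -18*29)=368; twice the area = |769| = 769; area = 769/2; boundary points = 1 + 1 + 1 + 4 = 7; strictly interior points = area - boundary/2 + 1 = 382; answer 382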